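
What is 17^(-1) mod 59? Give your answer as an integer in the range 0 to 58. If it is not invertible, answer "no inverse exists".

Run Euclid on (59, 17):
59 = 3·17 + 8
17 = 2·8 + 1
8 = 8·1 + 0
The gcd is 1. Working backward:
1 = 17 − 2·8
1 = −2·59 + 7·17
So 17·7 ≡ 1 (mod 59).

7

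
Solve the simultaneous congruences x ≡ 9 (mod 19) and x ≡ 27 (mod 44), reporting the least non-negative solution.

731

Write x = 9 + 19·k. Then 19·k ≡ 27 − 9 ≡ 18 (mod 44).
Need 19⁻¹ mod 44. Extended Euclid on (44, 19):
44 = 2×19 + 6
19 = 3×6 + 1
6 = 6×1 + 0
Back-substitute:
1 = 19 − 3·6
1 = −3·44 + 7·19
19⁻¹ ≡ 7 (mod 44), so k ≡ 7·18 ≡ 38 (mod 44).
x = 9 + 19·38 = 731.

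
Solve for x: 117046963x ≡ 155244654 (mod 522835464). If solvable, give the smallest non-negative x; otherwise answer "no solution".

424102410

First find gcd(117046963, 522835464):
522835464 = 4·117046963 + 54647612
117046963 = 2·54647612 + 7751739
54647612 = 7·7751739 + 385439
7751739 = 20·385439 + 42959
385439 = 8·42959 + 41767
42959 = 1·41767 + 1192
41767 = 35·1192 + 47
1192 = 25·47 + 17
47 = 2·17 + 13
17 = 1·13 + 4
13 = 3·4 + 1
4 = 4·1 + 0
gcd = 1, so a unique solution mod 522835464 exists.
Back-substitute for the Bézout coefficients:
1 = 13 − 3·4
1 = −3·17 + 4·13
1 = 4·47 − 11·17
1 = −11·1192 + 279·47
1 = 279·41767 − 9776·1192
1 = −9776·42959 + 10055·41767
1 = 10055·385439 − 90216·42959
1 = −90216·7751739 + 1814375·385439
1 = 1814375·54647612 − 12790841·7751739
1 = −12790841·117046963 + 27396057·54647612
1 = 27396057·522835464 − 122375069·117046963
So 117046963·(-122375069) ≡ 1 (mod 522835464), giving 117046963⁻¹ ≡ 400460395.
x ≡ 117046963⁻¹·155244654 ≡ 400460395·155244654 ≡ 424102410 (mod 522835464).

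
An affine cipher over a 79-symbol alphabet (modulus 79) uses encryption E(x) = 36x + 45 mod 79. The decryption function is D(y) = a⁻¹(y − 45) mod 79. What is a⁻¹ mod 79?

11

Apply the Euclidean algorithm to 79 and 36:
79 = 2*36 + 7
36 = 5*7 + 1
7 = 7*1 + 0
Since gcd(36, 79) = 1, back-substitute to write 1 as a combination:
1 = 36 − 5·7
1 = −5·79 + 11·36
So 36·11 ≡ 1 (mod 79).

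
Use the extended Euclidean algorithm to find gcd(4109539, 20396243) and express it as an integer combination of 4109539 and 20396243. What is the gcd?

Repeated division:
20396243 = 4·4109539 + 3958087
4109539 = 1·3958087 + 151452
3958087 = 26·151452 + 20335
151452 = 7·20335 + 9107
20335 = 2·9107 + 2121
9107 = 4·2121 + 623
2121 = 3·623 + 252
623 = 2·252 + 119
252 = 2·119 + 14
119 = 8·14 + 7
14 = 2·7 + 0
gcd(4109539, 20396243) = 7.
Express as a combination:
7 = 119 − 8·14
7 = −8·252 + 17·119
7 = 17·623 − 42·252
7 = −42·2121 + 143·623
7 = 143·9107 − 614·2121
7 = −614·20335 + 1371·9107
7 = 1371·151452 − 10211·20335
7 = −10211·3958087 + 266857·151452
7 = 266857·4109539 − 277068·3958087
7 = −277068·20396243 + 1375129·4109539
So 7 = (-277068)·20396243 + (1375129)·4109539.

7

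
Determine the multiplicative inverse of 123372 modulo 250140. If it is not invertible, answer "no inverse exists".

no inverse exists

Compute gcd(123372, 250140):
250140 = 2×123372 + 3396
123372 = 36×3396 + 1116
3396 = 3×1116 + 48
1116 = 23×48 + 12
48 = 4×12 + 0
Since gcd = 12 > 1, 123372 is not a unit mod 250140.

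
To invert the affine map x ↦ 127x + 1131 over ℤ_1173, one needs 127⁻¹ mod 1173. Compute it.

Apply the Euclidean algorithm to 1173 and 127:
1173 = 9*127 + 30
127 = 4*30 + 7
30 = 4*7 + 2
7 = 3*2 + 1
2 = 2*1 + 0
The gcd is 1. Working backward:
1 = 7 − 3·2
1 = −3·30 + 13·7
1 = 13·127 − 55·30
1 = −55·1173 + 508·127
So 127·508 ≡ 1 (mod 1173).

508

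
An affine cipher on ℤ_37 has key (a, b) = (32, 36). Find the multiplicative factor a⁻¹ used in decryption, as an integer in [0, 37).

22

Apply the Euclidean algorithm to 37 and 32:
37 = 1·32 + 5
32 = 6·5 + 2
5 = 2·2 + 1
2 = 2·1 + 0
Since gcd(32, 37) = 1, back-substitute to write 1 as a combination:
1 = 5 − 2·2
1 = −2·32 + 13·5
1 = 13·37 − 15·32
Hence 32⁻¹ ≡ -15 ≡ 22 (mod 37).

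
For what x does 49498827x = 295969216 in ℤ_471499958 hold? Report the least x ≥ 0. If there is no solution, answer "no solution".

First find gcd(49498827, 471499958):
471499958 = 9×49498827 + 26010515
49498827 = 1×26010515 + 23488312
26010515 = 1×23488312 + 2522203
23488312 = 9×2522203 + 788485
2522203 = 3×788485 + 156748
788485 = 5×156748 + 4745
156748 = 33×4745 + 163
4745 = 29×163 + 18
163 = 9×18 + 1
18 = 18×1 + 0
gcd = 1, so a unique solution mod 471499958 exists.
Back-substitute for the Bézout coefficients:
1 = 163 − 9·18
1 = −9·4745 + 262·163
1 = 262·156748 − 8655·4745
1 = −8655·788485 + 43537·156748
1 = 43537·2522203 − 139266·788485
1 = −139266·23488312 + 1296931·2522203
1 = 1296931·26010515 − 1436197·23488312
1 = −1436197·49498827 + 2733128·26010515
1 = 2733128·471499958 − 26034349·49498827
So 49498827·(-26034349) ≡ 1 (mod 471499958), giving 49498827⁻¹ ≡ 445465609.
x ≡ 49498827⁻¹·295969216 ≡ 445465609·295969216 ≡ 82525494 (mod 471499958).

82525494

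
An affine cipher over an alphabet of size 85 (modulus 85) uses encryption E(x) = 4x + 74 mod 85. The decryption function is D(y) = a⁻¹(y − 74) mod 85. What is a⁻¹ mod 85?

64

gcd(85, 4) by repeated division:
85 = 21*4 + 1
4 = 4*1 + 0
gcd = 1, so the inverse exists. Back-substitute:
1 = 85 − 21·4
Hence 4⁻¹ ≡ -21 ≡ 64 (mod 85).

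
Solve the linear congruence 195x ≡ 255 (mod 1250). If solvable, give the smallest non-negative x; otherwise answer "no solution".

First find gcd(195, 1250):
1250 = 6×195 + 80
195 = 2×80 + 35
80 = 2×35 + 10
35 = 3×10 + 5
10 = 2×5 + 0
gcd = 5 and 5 | 255, so solutions exist. Divide through by 5: 39x ≡ 51 (mod 250).
Now find 39⁻¹ mod 250:
250 = 6·39 + 16
39 = 2·16 + 7
16 = 2·7 + 2
7 = 3·2 + 1
2 = 2·1 + 0
Back-substitute:
1 = 7 − 3·2
1 = −3·16 + 7·7
1 = 7·39 − 17·16
1 = −17·250 + 109·39
So 39⁻¹ ≡ 109 (mod 250).
Then x ≡ 109·51 ≡ 59 (mod 250); the smallest non-negative solution is x = 59.

59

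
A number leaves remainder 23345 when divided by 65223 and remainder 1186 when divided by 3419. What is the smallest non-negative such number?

158776127

Write x = 23345 + 65223·k. Then 65223·k ≡ 1186 − 23345 ≡ 1774 (mod 3419).
Need 65223⁻¹ mod 3419. Extended Euclid on (3419, 262):
3419 = 13·262 + 13
262 = 20·13 + 2
13 = 6·2 + 1
2 = 2·1 + 0
Back-substitute:
1 = 13 − 6·2
1 = −6·262 + 121·13
1 = 121·3419 − 1579·262
65223⁻¹ ≡ 1840 (mod 3419), so k ≡ 1840·1774 ≡ 2434 (mod 3419).
x = 23345 + 65223·2434 = 158776127.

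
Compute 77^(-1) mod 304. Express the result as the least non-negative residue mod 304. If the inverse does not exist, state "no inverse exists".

Run Euclid on (304, 77):
304 = 3×77 + 73
77 = 1×73 + 4
73 = 18×4 + 1
4 = 4×1 + 0
Since gcd(77, 304) = 1, back-substitute to write 1 as a combination:
1 = 73 − 18·4
1 = −18·77 + 19·73
1 = 19·304 − 75·77
So 77·(-75) ≡ 1 (mod 304), and -75 ≡ 229 (mod 304).

229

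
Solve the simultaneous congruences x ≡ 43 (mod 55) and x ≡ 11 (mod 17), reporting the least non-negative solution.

538

Write x = 43 + 55·k. Then 55·k ≡ 11 − 43 ≡ 2 (mod 17).
Need 55⁻¹ mod 17. Extended Euclid on (17, 4):
17 = 4*4 + 1
4 = 4*1 + 0
Back-substitute:
1 = 17 − 4·4
55⁻¹ ≡ 13 (mod 17), so k ≡ 13·2 ≡ 9 (mod 17).
x = 43 + 55·9 = 538.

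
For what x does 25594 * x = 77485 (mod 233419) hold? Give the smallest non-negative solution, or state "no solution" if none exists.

66844

First find gcd(25594, 233419):
233419 = 9·25594 + 3073
25594 = 8·3073 + 1010
3073 = 3·1010 + 43
1010 = 23·43 + 21
43 = 2·21 + 1
21 = 21·1 + 0
gcd = 1, so a unique solution mod 233419 exists.
Back-substitute for the Bézout coefficients:
1 = 43 − 2·21
1 = −2·1010 + 47·43
1 = 47·3073 − 143·1010
1 = −143·25594 + 1191·3073
1 = 1191·233419 − 10862·25594
So 25594·(-10862) ≡ 1 (mod 233419), giving 25594⁻¹ ≡ 222557.
x ≡ 25594⁻¹·77485 ≡ 222557·77485 ≡ 66844 (mod 233419).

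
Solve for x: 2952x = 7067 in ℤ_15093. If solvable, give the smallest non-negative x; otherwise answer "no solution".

no solution

gcd(2952, 15093):
15093 = 5·2952 + 333
2952 = 8·333 + 288
333 = 1·288 + 45
288 = 6·45 + 18
45 = 2·18 + 9
18 = 2·9 + 0
gcd = 9, but 9 ∤ 7067, so the congruence has no solution.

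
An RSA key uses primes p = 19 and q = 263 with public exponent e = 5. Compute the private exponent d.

3773

φ(n) = (p−1)(q−1) = 18·262 = 4716.
Need d with 5·d ≡ 1 (mod 4716). Apply the extended Euclidean algorithm:
4716 = 943*5 + 1
5 = 5*1 + 0
Back-substitute:
1 = 4716 − 943·5
So 5·(-943) ≡ 1 (mod 4716), hence d ≡ -943 ≡ 3773 (mod 4716).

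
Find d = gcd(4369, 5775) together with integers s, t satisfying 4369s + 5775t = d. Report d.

1

Apply Euclid's algorithm to 5775 and 4369:
5775 = 1×4369 + 1406
4369 = 3×1406 + 151
1406 = 9×151 + 47
151 = 3×47 + 10
47 = 4×10 + 7
10 = 1×7 + 3
7 = 2×3 + 1
3 = 3×1 + 0
gcd(4369, 5775) = 1.
Working backward:
1 = 7 − 2·3
1 = −2·10 + 3·7
1 = 3·47 − 14·10
1 = −14·151 + 45·47
1 = 45·1406 − 419·151
1 = −419·4369 + 1302·1406
1 = 1302·5775 − 1721·4369
So 1 = (1302)·5775 + (-1721)·4369.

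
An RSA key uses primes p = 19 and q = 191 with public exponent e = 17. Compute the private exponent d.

φ(n) = (p−1)(q−1) = 18·190 = 3420.
Need d with 17·d ≡ 1 (mod 3420). Apply the extended Euclidean algorithm:
3420 = 201×17 + 3
17 = 5×3 + 2
3 = 1×2 + 1
2 = 2×1 + 0
Back-substitute:
1 = 3 − 2
1 = −17 + 6·3
1 = 6·3420 − 1207·17
So 17·(-1207) ≡ 1 (mod 3420), hence d ≡ -1207 ≡ 2213 (mod 3420).

2213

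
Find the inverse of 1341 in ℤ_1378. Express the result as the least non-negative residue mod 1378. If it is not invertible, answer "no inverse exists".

1229

gcd(1378, 1341) by repeated division:
1378 = 1*1341 + 37
1341 = 36*37 + 9
37 = 4*9 + 1
9 = 9*1 + 0
The gcd is 1. Working backward:
1 = 37 − 4·9
1 = −4·1341 + 145·37
1 = 145·1378 − 149·1341
Thus 1341·(-149) ≡ 1 (mod 1378); reducing, -149 mod 1378 = 1229.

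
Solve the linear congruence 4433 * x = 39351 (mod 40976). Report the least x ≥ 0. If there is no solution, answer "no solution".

First find gcd(4433, 40976):
40976 = 9·4433 + 1079
4433 = 4·1079 + 117
1079 = 9·117 + 26
117 = 4·26 + 13
26 = 2·13 + 0
gcd = 13 and 13 | 39351, so solutions exist. Divide through by 13: 341x ≡ 3027 (mod 3152).
Now find 341⁻¹ mod 3152:
3152 = 9×341 + 83
341 = 4×83 + 9
83 = 9×9 + 2
9 = 4×2 + 1
2 = 2×1 + 0
Back-substitute:
1 = 9 − 4·2
1 = −4·83 + 37·9
1 = 37·341 − 152·83
1 = −152·3152 + 1405·341
So 341⁻¹ ≡ 1405 (mod 3152).
Then x ≡ 1405·3027 ≡ 887 (mod 3152); the smallest non-negative solution is x = 887.

887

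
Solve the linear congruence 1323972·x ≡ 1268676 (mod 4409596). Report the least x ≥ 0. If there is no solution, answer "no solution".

849439

First find gcd(1323972, 4409596):
4409596 = 3×1323972 + 437680
1323972 = 3×437680 + 10932
437680 = 40×10932 + 400
10932 = 27×400 + 132
400 = 3×132 + 4
132 = 33×4 + 0
gcd = 4 and 4 | 1268676, so solutions exist. Divide through by 4: 330993x ≡ 317169 (mod 1102399).
Now find 330993⁻¹ mod 1102399:
1102399 = 3×330993 + 109420
330993 = 3×109420 + 2733
109420 = 40×2733 + 100
2733 = 27×100 + 33
100 = 3×33 + 1
33 = 33×1 + 0
Back-substitute:
1 = 100 − 3·33
1 = −3·2733 + 82·100
1 = 82·109420 − 3283·2733
1 = −3283·330993 + 9931·109420
1 = 9931·1102399 − 33076·330993
So 330993·(-33076) ≡ 1 (mod 1102399), i.e. 330993⁻¹ ≡ 1069323.
Then x ≡ 1069323·317169 ≡ 849439 (mod 1102399); the smallest non-negative solution is x = 849439.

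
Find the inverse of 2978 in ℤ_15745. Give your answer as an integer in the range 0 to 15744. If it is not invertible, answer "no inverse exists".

gcd(15745, 2978) by repeated division:
15745 = 5×2978 + 855
2978 = 3×855 + 413
855 = 2×413 + 29
413 = 14×29 + 7
29 = 4×7 + 1
7 = 7×1 + 0
The gcd is 1. Working backward:
1 = 29 − 4·7
1 = −4·413 + 57·29
1 = 57·855 − 118·413
1 = −118·2978 + 411·855
1 = 411·15745 − 2173·2978
Hence 2978⁻¹ ≡ -2173 ≡ 13572 (mod 15745).

13572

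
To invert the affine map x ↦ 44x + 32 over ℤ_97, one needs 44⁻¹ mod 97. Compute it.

86

Run Euclid on (97, 44):
97 = 2·44 + 9
44 = 4·9 + 8
9 = 1·8 + 1
8 = 8·1 + 0
The gcd is 1. Working backward:
1 = 9 − 8
1 = −44 + 5·9
1 = 5·97 − 11·44
So 44·(-11) ≡ 1 (mod 97), and -11 ≡ 86 (mod 97).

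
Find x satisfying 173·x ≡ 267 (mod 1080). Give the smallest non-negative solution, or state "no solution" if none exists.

39

First find gcd(173, 1080):
1080 = 6×173 + 42
173 = 4×42 + 5
42 = 8×5 + 2
5 = 2×2 + 1
2 = 2×1 + 0
gcd = 1, so a unique solution mod 1080 exists.
Back-substitute for the Bézout coefficients:
1 = 5 − 2·2
1 = −2·42 + 17·5
1 = 17·173 − 70·42
1 = −70·1080 + 437·173
So 173·(437) ≡ 1 (mod 1080), giving 173⁻¹ ≡ 437.
x ≡ 173⁻¹·267 ≡ 437·267 ≡ 39 (mod 1080).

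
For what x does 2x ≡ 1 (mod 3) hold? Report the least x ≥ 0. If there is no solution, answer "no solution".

First find gcd(2, 3):
3 = 1·2 + 1
2 = 2·1 + 0
gcd = 1, so a unique solution mod 3 exists.
Back-substitute for the Bézout coefficients:
1 = 3 − 2
So 2·(-1) ≡ 1 (mod 3), giving 2⁻¹ ≡ 2.
x ≡ 2⁻¹·1 ≡ 2·1 ≡ 2 (mod 3).

2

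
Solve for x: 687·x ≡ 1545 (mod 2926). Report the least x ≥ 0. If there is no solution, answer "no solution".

First find gcd(687, 2926):
2926 = 4*687 + 178
687 = 3*178 + 153
178 = 1*153 + 25
153 = 6*25 + 3
25 = 8*3 + 1
3 = 3*1 + 0
gcd = 1, so a unique solution mod 2926 exists.
Back-substitute for the Bézout coefficients:
1 = 25 − 8·3
1 = −8·153 + 49·25
1 = 49·178 − 57·153
1 = −57·687 + 220·178
1 = 220·2926 − 937·687
So 687·(-937) ≡ 1 (mod 2926), giving 687⁻¹ ≡ 1989.
x ≡ 687⁻¹·1545 ≡ 1989·1545 ≡ 705 (mod 2926).

705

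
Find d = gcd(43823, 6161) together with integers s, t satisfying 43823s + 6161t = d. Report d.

Repeated division:
43823 = 7·6161 + 696
6161 = 8·696 + 593
696 = 1·593 + 103
593 = 5·103 + 78
103 = 1·78 + 25
78 = 3·25 + 3
25 = 8·3 + 1
3 = 3·1 + 0
gcd(43823, 6161) = 1.
Working backward:
1 = 25 − 8·3
1 = −8·78 + 25·25
1 = 25·103 − 33·78
1 = −33·593 + 190·103
1 = 190·696 − 223·593
1 = −223·6161 + 1974·696
1 = 1974·43823 − 14041·6161
So 1 = (1974)·43823 + (-14041)·6161.

1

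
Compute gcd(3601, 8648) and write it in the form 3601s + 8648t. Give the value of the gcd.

Euclidean algorithm:
8648 = 2·3601 + 1446
3601 = 2·1446 + 709
1446 = 2·709 + 28
709 = 25·28 + 9
28 = 3·9 + 1
9 = 9·1 + 0
gcd(3601, 8648) = 1.
Express as a combination:
1 = 28 − 3·9
1 = −3·709 + 76·28
1 = 76·1446 − 155·709
1 = −155·3601 + 386·1446
1 = 386·8648 − 927·3601
So 1 = (386)·8648 + (-927)·3601.

1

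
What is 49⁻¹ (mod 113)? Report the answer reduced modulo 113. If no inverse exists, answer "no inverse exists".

Run Euclid on (113, 49):
113 = 2×49 + 15
49 = 3×15 + 4
15 = 3×4 + 3
4 = 1×3 + 1
3 = 3×1 + 0
The gcd is 1. Working backward:
1 = 4 − 3
1 = −15 + 4·4
1 = 4·49 − 13·15
1 = −13·113 + 30·49
So 49·30 ≡ 1 (mod 113).

30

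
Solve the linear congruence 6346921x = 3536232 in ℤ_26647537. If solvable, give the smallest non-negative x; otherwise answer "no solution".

First find gcd(6346921, 26647537):
26647537 = 4·6346921 + 1259853
6346921 = 5·1259853 + 47656
1259853 = 26·47656 + 20797
47656 = 2·20797 + 6062
20797 = 3·6062 + 2611
6062 = 2·2611 + 840
2611 = 3·840 + 91
840 = 9·91 + 21
91 = 4·21 + 7
21 = 3·7 + 0
gcd = 7 and 7 | 3536232, so solutions exist. Divide through by 7: 906703x ≡ 505176 (mod 3806791).
Now find 906703⁻¹ mod 3806791:
3806791 = 4×906703 + 179979
906703 = 5×179979 + 6808
179979 = 26×6808 + 2971
6808 = 2×2971 + 866
2971 = 3×866 + 373
866 = 2×373 + 120
373 = 3×120 + 13
120 = 9×13 + 3
13 = 4×3 + 1
3 = 3×1 + 0
Back-substitute:
1 = 13 − 4·3
1 = −4·120 + 37·13
1 = 37·373 − 115·120
1 = −115·866 + 267·373
1 = 267·2971 − 916·866
1 = −916·6808 + 2099·2971
1 = 2099·179979 − 55490·6808
1 = −55490·906703 + 279549·179979
1 = 279549·3806791 − 1173686·906703
So 906703·(-1173686) ≡ 1 (mod 3806791), i.e. 906703⁻¹ ≡ 2633105.
Then x ≡ 2633105·505176 ≡ 1119887 (mod 3806791); the smallest non-negative solution is x = 1119887.

1119887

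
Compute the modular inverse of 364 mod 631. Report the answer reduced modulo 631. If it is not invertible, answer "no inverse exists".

Extended Euclidean algorithm:
631 = 1*364 + 267
364 = 1*267 + 97
267 = 2*97 + 73
97 = 1*73 + 24
73 = 3*24 + 1
24 = 24*1 + 0
Since gcd(364, 631) = 1, back-substitute to write 1 as a combination:
1 = 73 − 3·24
1 = −3·97 + 4·73
1 = 4·267 − 11·97
1 = −11·364 + 15·267
1 = 15·631 − 26·364
Thus 364·(-26) ≡ 1 (mod 631); reducing, -26 mod 631 = 605.

605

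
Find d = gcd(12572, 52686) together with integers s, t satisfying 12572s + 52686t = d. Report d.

Apply Euclid's algorithm to 52686 and 12572:
52686 = 4·12572 + 2398
12572 = 5·2398 + 582
2398 = 4·582 + 70
582 = 8·70 + 22
70 = 3·22 + 4
22 = 5·4 + 2
4 = 2·2 + 0
gcd(12572, 52686) = 2.
Express as a combination:
2 = 22 − 5·4
2 = −5·70 + 16·22
2 = 16·582 − 133·70
2 = −133·2398 + 548·582
2 = 548·12572 − 2873·2398
2 = −2873·52686 + 12040·12572
So 2 = (-2873)·52686 + (12040)·12572.

2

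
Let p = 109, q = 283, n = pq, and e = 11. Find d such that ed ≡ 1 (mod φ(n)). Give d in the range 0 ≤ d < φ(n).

11075

φ(n) = (p−1)(q−1) = 108·282 = 30456.
Need d with 11·d ≡ 1 (mod 30456). Apply the extended Euclidean algorithm:
30456 = 2768*11 + 8
11 = 1*8 + 3
8 = 2*3 + 2
3 = 1*2 + 1
2 = 2*1 + 0
Back-substitute:
1 = 3 − 2
1 = −8 + 3·3
1 = 3·11 − 4·8
1 = −4·30456 + 11075·11
So 11·11075 ≡ 1 (mod 30456), hence d = 11075.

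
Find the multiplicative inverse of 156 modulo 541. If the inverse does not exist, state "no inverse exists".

163

Extended Euclidean algorithm:
541 = 3*156 + 73
156 = 2*73 + 10
73 = 7*10 + 3
10 = 3*3 + 1
3 = 3*1 + 0
gcd = 1, so the inverse exists. Back-substitute:
1 = 10 − 3·3
1 = −3·73 + 22·10
1 = 22·156 − 47·73
1 = −47·541 + 163·156
So 156·163 ≡ 1 (mod 541).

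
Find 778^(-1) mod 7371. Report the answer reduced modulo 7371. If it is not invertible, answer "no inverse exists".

Apply the Euclidean algorithm to 7371 and 778:
7371 = 9×778 + 369
778 = 2×369 + 40
369 = 9×40 + 9
40 = 4×9 + 4
9 = 2×4 + 1
4 = 4×1 + 0
gcd = 1, so the inverse exists. Back-substitute:
1 = 9 − 2·4
1 = −2·40 + 9·9
1 = 9·369 − 83·40
1 = −83·778 + 175·369
1 = 175·7371 − 1658·778
So 778·(-1658) ≡ 1 (mod 7371), and -1658 ≡ 5713 (mod 7371).

5713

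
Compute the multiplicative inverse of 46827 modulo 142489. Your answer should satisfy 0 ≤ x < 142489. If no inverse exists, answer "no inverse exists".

Run Euclid on (142489, 46827):
142489 = 3×46827 + 2008
46827 = 23×2008 + 643
2008 = 3×643 + 79
643 = 8×79 + 11
79 = 7×11 + 2
11 = 5×2 + 1
2 = 2×1 + 0
gcd = 1, so the inverse exists. Back-substitute:
1 = 11 − 5·2
1 = −5·79 + 36·11
1 = 36·643 − 293·79
1 = −293·2008 + 915·643
1 = 915·46827 − 21338·2008
1 = −21338·142489 + 64929·46827
So 46827·64929 ≡ 1 (mod 142489).

64929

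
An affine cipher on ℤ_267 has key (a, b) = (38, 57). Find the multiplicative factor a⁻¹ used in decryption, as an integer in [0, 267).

Apply the Euclidean algorithm to 267 and 38:
267 = 7×38 + 1
38 = 38×1 + 0
gcd = 1, so the inverse exists. Back-substitute:
1 = 267 − 7·38
Thus 38·(-7) ≡ 1 (mod 267); reducing, -7 mod 267 = 260.

260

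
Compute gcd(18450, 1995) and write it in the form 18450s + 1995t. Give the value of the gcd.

15

Euclidean algorithm:
18450 = 9×1995 + 495
1995 = 4×495 + 15
495 = 33×15 + 0
gcd(18450, 1995) = 15.
Working backward:
15 = 1995 − 4·495
15 = −4·18450 + 37·1995
So 15 = (-4)·18450 + (37)·1995.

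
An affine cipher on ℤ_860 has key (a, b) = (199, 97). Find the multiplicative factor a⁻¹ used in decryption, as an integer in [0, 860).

739

Extended Euclidean algorithm:
860 = 4×199 + 64
199 = 3×64 + 7
64 = 9×7 + 1
7 = 7×1 + 0
gcd = 1, so the inverse exists. Back-substitute:
1 = 64 − 9·7
1 = −9·199 + 28·64
1 = 28·860 − 121·199
Thus 199·(-121) ≡ 1 (mod 860); reducing, -121 mod 860 = 739.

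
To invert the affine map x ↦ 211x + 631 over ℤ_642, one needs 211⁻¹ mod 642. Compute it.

499

Run Euclid on (642, 211):
642 = 3·211 + 9
211 = 23·9 + 4
9 = 2·4 + 1
4 = 4·1 + 0
Since gcd(211, 642) = 1, back-substitute to write 1 as a combination:
1 = 9 − 2·4
1 = −2·211 + 47·9
1 = 47·642 − 143·211
So 211·(-143) ≡ 1 (mod 642), and -143 ≡ 499 (mod 642).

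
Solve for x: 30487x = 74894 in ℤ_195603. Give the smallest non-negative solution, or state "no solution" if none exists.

135719

First find gcd(30487, 195603):
195603 = 6·30487 + 12681
30487 = 2·12681 + 5125
12681 = 2·5125 + 2431
5125 = 2·2431 + 263
2431 = 9·263 + 64
263 = 4·64 + 7
64 = 9·7 + 1
7 = 7·1 + 0
gcd = 1, so a unique solution mod 195603 exists.
Back-substitute for the Bézout coefficients:
1 = 64 − 9·7
1 = −9·263 + 37·64
1 = 37·2431 − 342·263
1 = −342·5125 + 721·2431
1 = 721·12681 − 1784·5125
1 = −1784·30487 + 4289·12681
1 = 4289·195603 − 27518·30487
So 30487·(-27518) ≡ 1 (mod 195603), giving 30487⁻¹ ≡ 168085.
x ≡ 30487⁻¹·74894 ≡ 168085·74894 ≡ 135719 (mod 195603).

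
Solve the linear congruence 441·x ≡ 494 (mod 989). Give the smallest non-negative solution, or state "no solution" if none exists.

First find gcd(441, 989):
989 = 2*441 + 107
441 = 4*107 + 13
107 = 8*13 + 3
13 = 4*3 + 1
3 = 3*1 + 0
gcd = 1, so a unique solution mod 989 exists.
Back-substitute for the Bézout coefficients:
1 = 13 − 4·3
1 = −4·107 + 33·13
1 = 33·441 − 136·107
1 = −136·989 + 305·441
So 441·(305) ≡ 1 (mod 989), giving 441⁻¹ ≡ 305.
x ≡ 441⁻¹·494 ≡ 305·494 ≡ 342 (mod 989).

342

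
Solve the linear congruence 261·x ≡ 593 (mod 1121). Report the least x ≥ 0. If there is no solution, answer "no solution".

First find gcd(261, 1121):
1121 = 4·261 + 77
261 = 3·77 + 30
77 = 2·30 + 17
30 = 1·17 + 13
17 = 1·13 + 4
13 = 3·4 + 1
4 = 4·1 + 0
gcd = 1, so a unique solution mod 1121 exists.
Back-substitute for the Bézout coefficients:
1 = 13 − 3·4
1 = −3·17 + 4·13
1 = 4·30 − 7·17
1 = −7·77 + 18·30
1 = 18·261 − 61·77
1 = −61·1121 + 262·261
So 261·(262) ≡ 1 (mod 1121), giving 261⁻¹ ≡ 262.
x ≡ 261⁻¹·593 ≡ 262·593 ≡ 668 (mod 1121).

668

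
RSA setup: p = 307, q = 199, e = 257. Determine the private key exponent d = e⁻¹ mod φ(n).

59645

φ(n) = (p−1)(q−1) = 306·198 = 60588.
Need d with 257·d ≡ 1 (mod 60588). Apply the extended Euclidean algorithm:
60588 = 235*257 + 193
257 = 1*193 + 64
193 = 3*64 + 1
64 = 64*1 + 0
Back-substitute:
1 = 193 − 3·64
1 = −3·257 + 4·193
1 = 4·60588 − 943·257
So 257·(-943) ≡ 1 (mod 60588), hence d ≡ -943 ≡ 59645 (mod 60588).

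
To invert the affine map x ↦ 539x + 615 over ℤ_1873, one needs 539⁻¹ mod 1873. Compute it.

Apply the Euclidean algorithm to 1873 and 539:
1873 = 3·539 + 256
539 = 2·256 + 27
256 = 9·27 + 13
27 = 2·13 + 1
13 = 13·1 + 0
Since gcd(539, 1873) = 1, back-substitute to write 1 as a combination:
1 = 27 − 2·13
1 = −2·256 + 19·27
1 = 19·539 − 40·256
1 = −40·1873 + 139·539
So 539·139 ≡ 1 (mod 1873).

139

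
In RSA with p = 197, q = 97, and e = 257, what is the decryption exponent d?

1025

φ(n) = (p−1)(q−1) = 196·96 = 18816.
Need d with 257·d ≡ 1 (mod 18816). Apply the extended Euclidean algorithm:
18816 = 73×257 + 55
257 = 4×55 + 37
55 = 1×37 + 18
37 = 2×18 + 1
18 = 18×1 + 0
Back-substitute:
1 = 37 − 2·18
1 = −2·55 + 3·37
1 = 3·257 − 14·55
1 = −14·18816 + 1025·257
So 257·1025 ≡ 1 (mod 18816), hence d = 1025.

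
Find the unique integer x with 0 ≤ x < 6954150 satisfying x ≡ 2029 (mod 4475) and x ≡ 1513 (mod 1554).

Write x = 2029 + 4475·k. Then 4475·k ≡ 1513 − 2029 ≡ 1038 (mod 1554).
Need 4475⁻¹ mod 1554. Extended Euclid on (1554, 1367):
1554 = 1*1367 + 187
1367 = 7*187 + 58
187 = 3*58 + 13
58 = 4*13 + 6
13 = 2*6 + 1
6 = 6*1 + 0
Back-substitute:
1 = 13 − 2·6
1 = −2·58 + 9·13
1 = 9·187 − 29·58
1 = −29·1367 + 212·187
1 = 212·1554 − 241·1367
4475⁻¹ ≡ 1313 (mod 1554), so k ≡ 1313·1038 ≡ 36 (mod 1554).
x = 2029 + 4475·36 = 163129.

163129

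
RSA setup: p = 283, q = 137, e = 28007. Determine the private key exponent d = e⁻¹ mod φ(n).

4775

φ(n) = (p−1)(q−1) = 282·136 = 38352.
Need d with 28007·d ≡ 1 (mod 38352). Apply the extended Euclidean algorithm:
38352 = 1*28007 + 10345
28007 = 2*10345 + 7317
10345 = 1*7317 + 3028
7317 = 2*3028 + 1261
3028 = 2*1261 + 506
1261 = 2*506 + 249
506 = 2*249 + 8
249 = 31*8 + 1
8 = 8*1 + 0
Back-substitute:
1 = 249 − 31·8
1 = −31·506 + 63·249
1 = 63·1261 − 157·506
1 = −157·3028 + 377·1261
1 = 377·7317 − 911·3028
1 = −911·10345 + 1288·7317
1 = 1288·28007 − 3487·10345
1 = −3487·38352 + 4775·28007
So 28007·4775 ≡ 1 (mod 38352), hence d = 4775.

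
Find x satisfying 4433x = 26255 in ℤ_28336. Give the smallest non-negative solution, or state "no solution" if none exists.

gcd(4433, 28336):
28336 = 6×4433 + 1738
4433 = 2×1738 + 957
1738 = 1×957 + 781
957 = 1×781 + 176
781 = 4×176 + 77
176 = 2×77 + 22
77 = 3×22 + 11
22 = 2×11 + 0
gcd = 11, but 11 ∤ 26255, so the congruence has no solution.

no solution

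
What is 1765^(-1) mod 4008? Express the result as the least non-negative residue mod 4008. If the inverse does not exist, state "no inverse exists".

Apply the Euclidean algorithm to 4008 and 1765:
4008 = 2×1765 + 478
1765 = 3×478 + 331
478 = 1×331 + 147
331 = 2×147 + 37
147 = 3×37 + 36
37 = 1×36 + 1
36 = 36×1 + 0
The gcd is 1. Working backward:
1 = 37 − 36
1 = −147 + 4·37
1 = 4·331 − 9·147
1 = −9·478 + 13·331
1 = 13·1765 − 48·478
1 = −48·4008 + 109·1765
So 1765·109 ≡ 1 (mod 4008).

109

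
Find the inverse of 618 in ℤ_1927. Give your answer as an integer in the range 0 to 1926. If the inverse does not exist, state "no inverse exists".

Run Euclid on (1927, 618):
1927 = 3*618 + 73
618 = 8*73 + 34
73 = 2*34 + 5
34 = 6*5 + 4
5 = 1*4 + 1
4 = 4*1 + 0
The gcd is 1. Working backward:
1 = 5 − 4
1 = −34 + 7·5
1 = 7·73 − 15·34
1 = −15·618 + 127·73
1 = 127·1927 − 396·618
Hence 618⁻¹ ≡ -396 ≡ 1531 (mod 1927).

1531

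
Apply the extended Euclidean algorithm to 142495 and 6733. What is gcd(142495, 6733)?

Apply Euclid's algorithm to 142495 and 6733:
142495 = 21×6733 + 1102
6733 = 6×1102 + 121
1102 = 9×121 + 13
121 = 9×13 + 4
13 = 3×4 + 1
4 = 4×1 + 0
gcd(142495, 6733) = 1.
Back-substituting:
1 = 13 − 3·4
1 = −3·121 + 28·13
1 = 28·1102 − 255·121
1 = −255·6733 + 1558·1102
1 = 1558·142495 − 32973·6733
So 1 = (1558)·142495 + (-32973)·6733.

1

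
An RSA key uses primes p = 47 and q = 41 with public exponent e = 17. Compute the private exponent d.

φ(n) = (p−1)(q−1) = 46·40 = 1840.
Need d with 17·d ≡ 1 (mod 1840). Apply the extended Euclidean algorithm:
1840 = 108·17 + 4
17 = 4·4 + 1
4 = 4·1 + 0
Back-substitute:
1 = 17 − 4·4
1 = −4·1840 + 433·17
So 17·433 ≡ 1 (mod 1840), hence d = 433.

433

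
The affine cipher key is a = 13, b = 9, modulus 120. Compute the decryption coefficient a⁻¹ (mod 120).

gcd(120, 13) by repeated division:
120 = 9·13 + 3
13 = 4·3 + 1
3 = 3·1 + 0
Since gcd(13, 120) = 1, back-substitute to write 1 as a combination:
1 = 13 − 4·3
1 = −4·120 + 37·13
So 13·37 ≡ 1 (mod 120).

37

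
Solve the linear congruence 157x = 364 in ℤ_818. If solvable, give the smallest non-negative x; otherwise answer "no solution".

First find gcd(157, 818):
818 = 5·157 + 33
157 = 4·33 + 25
33 = 1·25 + 8
25 = 3·8 + 1
8 = 8·1 + 0
gcd = 1, so a unique solution mod 818 exists.
Back-substitute for the Bézout coefficients:
1 = 25 − 3·8
1 = −3·33 + 4·25
1 = 4·157 − 19·33
1 = −19·818 + 99·157
So 157·(99) ≡ 1 (mod 818), giving 157⁻¹ ≡ 99.
x ≡ 157⁻¹·364 ≡ 99·364 ≡ 44 (mod 818).

44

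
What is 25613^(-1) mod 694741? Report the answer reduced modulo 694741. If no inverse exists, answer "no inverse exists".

620040

Extended Euclidean algorithm:
694741 = 27*25613 + 3190
25613 = 8*3190 + 93
3190 = 34*93 + 28
93 = 3*28 + 9
28 = 3*9 + 1
9 = 9*1 + 0
gcd = 1, so the inverse exists. Back-substitute:
1 = 28 − 3·9
1 = −3·93 + 10·28
1 = 10·3190 − 343·93
1 = −343·25613 + 2754·3190
1 = 2754·694741 − 74701·25613
Hence 25613⁻¹ ≡ -74701 ≡ 620040 (mod 694741).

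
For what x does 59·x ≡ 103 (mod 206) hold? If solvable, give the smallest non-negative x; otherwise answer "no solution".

103

First find gcd(59, 206):
206 = 3*59 + 29
59 = 2*29 + 1
29 = 29*1 + 0
gcd = 1, so a unique solution mod 206 exists.
Back-substitute for the Bézout coefficients:
1 = 59 − 2·29
1 = −2·206 + 7·59
So 59·(7) ≡ 1 (mod 206), giving 59⁻¹ ≡ 7.
x ≡ 59⁻¹·103 ≡ 7·103 ≡ 103 (mod 206).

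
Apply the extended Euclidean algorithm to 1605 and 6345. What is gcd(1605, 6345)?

Apply Euclid's algorithm to 6345 and 1605:
6345 = 3·1605 + 1530
1605 = 1·1530 + 75
1530 = 20·75 + 30
75 = 2·30 + 15
30 = 2·15 + 0
gcd(1605, 6345) = 15.
Working backward:
15 = 75 − 2·30
15 = −2·1530 + 41·75
15 = 41·1605 − 43·1530
15 = −43·6345 + 170·1605
So 15 = (-43)·6345 + (170)·1605.

15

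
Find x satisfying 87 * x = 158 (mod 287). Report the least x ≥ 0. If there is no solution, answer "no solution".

48

First find gcd(87, 287):
287 = 3*87 + 26
87 = 3*26 + 9
26 = 2*9 + 8
9 = 1*8 + 1
8 = 8*1 + 0
gcd = 1, so a unique solution mod 287 exists.
Back-substitute for the Bézout coefficients:
1 = 9 − 8
1 = −26 + 3·9
1 = 3·87 − 10·26
1 = −10·287 + 33·87
So 87·(33) ≡ 1 (mod 287), giving 87⁻¹ ≡ 33.
x ≡ 87⁻¹·158 ≡ 33·158 ≡ 48 (mod 287).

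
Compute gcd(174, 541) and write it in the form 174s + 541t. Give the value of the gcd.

Euclidean algorithm:
541 = 3×174 + 19
174 = 9×19 + 3
19 = 6×3 + 1
3 = 3×1 + 0
gcd(174, 541) = 1.
Back-substituting:
1 = 19 − 6·3
1 = −6·174 + 55·19
1 = 55·541 − 171·174
So 1 = (55)·541 + (-171)·174.

1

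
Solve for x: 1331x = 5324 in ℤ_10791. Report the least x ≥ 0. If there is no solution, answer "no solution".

First find gcd(1331, 10791):
10791 = 8·1331 + 143
1331 = 9·143 + 44
143 = 3·44 + 11
44 = 4·11 + 0
gcd = 11 and 11 | 5324, so solutions exist. Divide through by 11: 121x ≡ 484 (mod 981).
Now find 121⁻¹ mod 981:
981 = 8×121 + 13
121 = 9×13 + 4
13 = 3×4 + 1
4 = 4×1 + 0
Back-substitute:
1 = 13 − 3·4
1 = −3·121 + 28·13
1 = 28·981 − 227·121
So 121·(-227) ≡ 1 (mod 981), i.e. 121⁻¹ ≡ 754.
Then x ≡ 754·484 ≡ 4 (mod 981); the smallest non-negative solution is x = 4.

4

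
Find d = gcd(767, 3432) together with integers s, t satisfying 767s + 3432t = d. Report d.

13

Euclidean algorithm:
3432 = 4*767 + 364
767 = 2*364 + 39
364 = 9*39 + 13
39 = 3*13 + 0
gcd(767, 3432) = 13.
Express as a combination:
13 = 364 − 9·39
13 = −9·767 + 19·364
13 = 19·3432 − 85·767
So 13 = (19)·3432 + (-85)·767.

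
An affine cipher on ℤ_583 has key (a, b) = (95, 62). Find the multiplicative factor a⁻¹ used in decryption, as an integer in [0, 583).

448

Run Euclid on (583, 95):
583 = 6*95 + 13
95 = 7*13 + 4
13 = 3*4 + 1
4 = 4*1 + 0
gcd = 1, so the inverse exists. Back-substitute:
1 = 13 − 3·4
1 = −3·95 + 22·13
1 = 22·583 − 135·95
So 95·(-135) ≡ 1 (mod 583), and -135 ≡ 448 (mod 583).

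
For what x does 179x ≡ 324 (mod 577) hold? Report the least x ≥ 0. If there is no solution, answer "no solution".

495

First find gcd(179, 577):
577 = 3·179 + 40
179 = 4·40 + 19
40 = 2·19 + 2
19 = 9·2 + 1
2 = 2·1 + 0
gcd = 1, so a unique solution mod 577 exists.
Back-substitute for the Bézout coefficients:
1 = 19 − 9·2
1 = −9·40 + 19·19
1 = 19·179 − 85·40
1 = −85·577 + 274·179
So 179·(274) ≡ 1 (mod 577), giving 179⁻¹ ≡ 274.
x ≡ 179⁻¹·324 ≡ 274·324 ≡ 495 (mod 577).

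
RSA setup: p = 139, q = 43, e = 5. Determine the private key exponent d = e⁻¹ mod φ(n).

4637

φ(n) = (p−1)(q−1) = 138·42 = 5796.
Need d with 5·d ≡ 1 (mod 5796). Apply the extended Euclidean algorithm:
5796 = 1159×5 + 1
5 = 5×1 + 0
Back-substitute:
1 = 5796 − 1159·5
So 5·(-1159) ≡ 1 (mod 5796), hence d ≡ -1159 ≡ 4637 (mod 5796).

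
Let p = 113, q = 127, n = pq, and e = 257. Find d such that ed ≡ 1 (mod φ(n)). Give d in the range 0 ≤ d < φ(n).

10433

φ(n) = (p−1)(q−1) = 112·126 = 14112.
Need d with 257·d ≡ 1 (mod 14112). Apply the extended Euclidean algorithm:
14112 = 54×257 + 234
257 = 1×234 + 23
234 = 10×23 + 4
23 = 5×4 + 3
4 = 1×3 + 1
3 = 3×1 + 0
Back-substitute:
1 = 4 − 3
1 = −23 + 6·4
1 = 6·234 − 61·23
1 = −61·257 + 67·234
1 = 67·14112 − 3679·257
So 257·(-3679) ≡ 1 (mod 14112), hence d ≡ -3679 ≡ 10433 (mod 14112).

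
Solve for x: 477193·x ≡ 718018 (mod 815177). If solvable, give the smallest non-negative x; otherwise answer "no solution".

713572

First find gcd(477193, 815177):
815177 = 1·477193 + 337984
477193 = 1·337984 + 139209
337984 = 2·139209 + 59566
139209 = 2·59566 + 20077
59566 = 2·20077 + 19412
20077 = 1·19412 + 665
19412 = 29·665 + 127
665 = 5·127 + 30
127 = 4·30 + 7
30 = 4·7 + 2
7 = 3·2 + 1
2 = 2·1 + 0
gcd = 1, so a unique solution mod 815177 exists.
Back-substitute for the Bézout coefficients:
1 = 7 − 3·2
1 = −3·30 + 13·7
1 = 13·127 − 55·30
1 = −55·665 + 288·127
1 = 288·19412 − 8407·665
1 = −8407·20077 + 8695·19412
1 = 8695·59566 − 25797·20077
1 = −25797·139209 + 60289·59566
1 = 60289·337984 − 146375·139209
1 = −146375·477193 + 206664·337984
1 = 206664·815177 − 353039·477193
So 477193·(-353039) ≡ 1 (mod 815177), giving 477193⁻¹ ≡ 462138.
x ≡ 477193⁻¹·718018 ≡ 462138·718018 ≡ 713572 (mod 815177).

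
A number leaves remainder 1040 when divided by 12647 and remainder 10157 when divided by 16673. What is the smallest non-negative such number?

196851595

Write x = 1040 + 12647·k. Then 12647·k ≡ 10157 − 1040 ≡ 9117 (mod 16673).
Need 12647⁻¹ mod 16673. Extended Euclid on (16673, 12647):
16673 = 1*12647 + 4026
12647 = 3*4026 + 569
4026 = 7*569 + 43
569 = 13*43 + 10
43 = 4*10 + 3
10 = 3*3 + 1
3 = 3*1 + 0
Back-substitute:
1 = 10 − 3·3
1 = −3·43 + 13·10
1 = 13·569 − 172·43
1 = −172·4026 + 1217·569
1 = 1217·12647 − 3823·4026
1 = −3823·16673 + 5040·12647
12647⁻¹ ≡ 5040 (mod 16673), so k ≡ 5040·9117 ≡ 15565 (mod 16673).
x = 1040 + 12647·15565 = 196851595.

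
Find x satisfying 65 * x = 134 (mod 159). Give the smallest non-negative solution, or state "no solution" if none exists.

First find gcd(65, 159):
159 = 2·65 + 29
65 = 2·29 + 7
29 = 4·7 + 1
7 = 7·1 + 0
gcd = 1, so a unique solution mod 159 exists.
Back-substitute for the Bézout coefficients:
1 = 29 − 4·7
1 = −4·65 + 9·29
1 = 9·159 − 22·65
So 65·(-22) ≡ 1 (mod 159), giving 65⁻¹ ≡ 137.
x ≡ 65⁻¹·134 ≡ 137·134 ≡ 73 (mod 159).

73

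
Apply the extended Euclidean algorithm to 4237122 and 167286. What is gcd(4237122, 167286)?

Apply Euclid's algorithm to 4237122 and 167286:
4237122 = 25*167286 + 54972
167286 = 3*54972 + 2370
54972 = 23*2370 + 462
2370 = 5*462 + 60
462 = 7*60 + 42
60 = 1*42 + 18
42 = 2*18 + 6
18 = 3*6 + 0
gcd(4237122, 167286) = 6.
Working backward:
6 = 42 − 2·18
6 = −2·60 + 3·42
6 = 3·462 − 23·60
6 = −23·2370 + 118·462
6 = 118·54972 − 2737·2370
6 = −2737·167286 + 8329·54972
6 = 8329·4237122 − 210962·167286
So 6 = (8329)·4237122 + (-210962)·167286.

6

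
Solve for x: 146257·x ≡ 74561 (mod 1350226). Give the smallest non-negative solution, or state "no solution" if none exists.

154699

First find gcd(146257, 1350226):
1350226 = 9·146257 + 33913
146257 = 4·33913 + 10605
33913 = 3·10605 + 2098
10605 = 5·2098 + 115
2098 = 18·115 + 28
115 = 4·28 + 3
28 = 9·3 + 1
3 = 3·1 + 0
gcd = 1, so a unique solution mod 1350226 exists.
Back-substitute for the Bézout coefficients:
1 = 28 − 9·3
1 = −9·115 + 37·28
1 = 37·2098 − 675·115
1 = −675·10605 + 3412·2098
1 = 3412·33913 − 10911·10605
1 = −10911·146257 + 47056·33913
1 = 47056·1350226 − 434415·146257
So 146257·(-434415) ≡ 1 (mod 1350226), giving 146257⁻¹ ≡ 915811.
x ≡ 146257⁻¹·74561 ≡ 915811·74561 ≡ 154699 (mod 1350226).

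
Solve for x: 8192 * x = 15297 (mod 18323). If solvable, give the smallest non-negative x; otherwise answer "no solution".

First find gcd(8192, 18323):
18323 = 2*8192 + 1939
8192 = 4*1939 + 436
1939 = 4*436 + 195
436 = 2*195 + 46
195 = 4*46 + 11
46 = 4*11 + 2
11 = 5*2 + 1
2 = 2*1 + 0
gcd = 1, so a unique solution mod 18323 exists.
Back-substitute for the Bézout coefficients:
1 = 11 − 5·2
1 = −5·46 + 21·11
1 = 21·195 − 89·46
1 = −89·436 + 199·195
1 = 199·1939 − 885·436
1 = −885·8192 + 3739·1939
1 = 3739·18323 − 8363·8192
So 8192·(-8363) ≡ 1 (mod 18323), giving 8192⁻¹ ≡ 9960.
x ≡ 8192⁻¹·15297 ≡ 9960·15297 ≡ 2375 (mod 18323).

2375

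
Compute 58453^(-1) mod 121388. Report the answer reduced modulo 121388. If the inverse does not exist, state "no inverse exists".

101265

Apply the Euclidean algorithm to 121388 and 58453:
121388 = 2·58453 + 4482
58453 = 13·4482 + 187
4482 = 23·187 + 181
187 = 1·181 + 6
181 = 30·6 + 1
6 = 6·1 + 0
gcd = 1, so the inverse exists. Back-substitute:
1 = 181 − 30·6
1 = −30·187 + 31·181
1 = 31·4482 − 743·187
1 = −743·58453 + 9690·4482
1 = 9690·121388 − 20123·58453
Hence 58453⁻¹ ≡ -20123 ≡ 101265 (mod 121388).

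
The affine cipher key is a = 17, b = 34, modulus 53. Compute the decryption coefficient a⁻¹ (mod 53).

25

gcd(53, 17) by repeated division:
53 = 3*17 + 2
17 = 8*2 + 1
2 = 2*1 + 0
The gcd is 1. Working backward:
1 = 17 − 8·2
1 = −8·53 + 25·17
So 17·25 ≡ 1 (mod 53).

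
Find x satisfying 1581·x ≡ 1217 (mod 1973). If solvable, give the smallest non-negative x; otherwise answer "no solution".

First find gcd(1581, 1973):
1973 = 1·1581 + 392
1581 = 4·392 + 13
392 = 30·13 + 2
13 = 6·2 + 1
2 = 2·1 + 0
gcd = 1, so a unique solution mod 1973 exists.
Back-substitute for the Bézout coefficients:
1 = 13 − 6·2
1 = −6·392 + 181·13
1 = 181·1581 − 730·392
1 = −730·1973 + 911·1581
So 1581·(911) ≡ 1 (mod 1973), giving 1581⁻¹ ≡ 911.
x ≡ 1581⁻¹·1217 ≡ 911·1217 ≡ 1834 (mod 1973).

1834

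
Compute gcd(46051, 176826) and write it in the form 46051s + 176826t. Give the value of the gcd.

Euclidean algorithm:
176826 = 3×46051 + 38673
46051 = 1×38673 + 7378
38673 = 5×7378 + 1783
7378 = 4×1783 + 246
1783 = 7×246 + 61
246 = 4×61 + 2
61 = 30×2 + 1
2 = 2×1 + 0
gcd(46051, 176826) = 1.
Express as a combination:
1 = 61 − 30·2
1 = −30·246 + 121·61
1 = 121·1783 − 877·246
1 = −877·7378 + 3629·1783
1 = 3629·38673 − 19022·7378
1 = −19022·46051 + 22651·38673
1 = 22651·176826 − 86975·46051
So 1 = (22651)·176826 + (-86975)·46051.

1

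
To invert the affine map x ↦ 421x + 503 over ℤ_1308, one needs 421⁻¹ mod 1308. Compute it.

gcd(1308, 421) by repeated division:
1308 = 3·421 + 45
421 = 9·45 + 16
45 = 2·16 + 13
16 = 1·13 + 3
13 = 4·3 + 1
3 = 3·1 + 0
Since gcd(421, 1308) = 1, back-substitute to write 1 as a combination:
1 = 13 − 4·3
1 = −4·16 + 5·13
1 = 5·45 − 14·16
1 = −14·421 + 131·45
1 = 131·1308 − 407·421
So 421·(-407) ≡ 1 (mod 1308), and -407 ≡ 901 (mod 1308).

901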